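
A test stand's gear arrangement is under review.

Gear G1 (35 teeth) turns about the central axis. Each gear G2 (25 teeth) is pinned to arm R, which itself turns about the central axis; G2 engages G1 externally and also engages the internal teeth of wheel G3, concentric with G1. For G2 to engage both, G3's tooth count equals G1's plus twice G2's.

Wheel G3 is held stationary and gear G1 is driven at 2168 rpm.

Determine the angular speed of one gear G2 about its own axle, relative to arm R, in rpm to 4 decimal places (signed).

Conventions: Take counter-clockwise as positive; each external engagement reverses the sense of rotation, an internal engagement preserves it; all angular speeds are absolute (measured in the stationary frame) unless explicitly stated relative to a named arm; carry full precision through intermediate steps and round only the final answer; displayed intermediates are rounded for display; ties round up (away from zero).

-2149.9333 rpm

planetary set (35T centre, 25T on arm, 85T internal) — Willis relation
normalise by the input: solve with ω_sun = 1, then scale by 2168 rpm
ring teeth: 35 + 2·25 = 85
35(ω_sun−ω_arm) = −85(ω_ring−ω_arm),  ω_ring = 0, ω_sun = 1
35(1−ω_arm) = −85(0−ω_arm)  ⇒  120·ω_arm = 35  ⇒  ω_arm = 7/24
sun–planet mesh: 35·(1−7/24) = −25·(ω_p−ω_arm)  ⇒  ω_p−ω_arm = -119/120
scale: ω_p−ω_arm = -119/120 × 2168 rpm = -2149.9333 rpm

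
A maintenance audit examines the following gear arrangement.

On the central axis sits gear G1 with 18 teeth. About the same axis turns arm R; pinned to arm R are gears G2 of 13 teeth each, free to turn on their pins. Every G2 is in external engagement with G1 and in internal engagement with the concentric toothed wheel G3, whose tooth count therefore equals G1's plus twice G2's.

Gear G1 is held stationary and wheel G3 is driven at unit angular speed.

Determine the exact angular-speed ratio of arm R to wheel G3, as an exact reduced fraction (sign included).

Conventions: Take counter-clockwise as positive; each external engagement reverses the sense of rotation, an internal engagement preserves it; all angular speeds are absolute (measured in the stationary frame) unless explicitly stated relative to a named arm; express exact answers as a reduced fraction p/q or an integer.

22/31

recognized (axles ride arm R): planetary set, 18/13/44 teeth
ring teeth: 18 + 2·13 = 44
18(ω_sun−ω_arm) = −44(ω_ring−ω_arm),  ω_sun = 0, ω_ring = 1
18(0−ω_arm) = −44(1−ω_arm)  ⇒  62·ω_arm = 44  ⇒  ω_arm = 22/31
ω_out/ω_in = 22/31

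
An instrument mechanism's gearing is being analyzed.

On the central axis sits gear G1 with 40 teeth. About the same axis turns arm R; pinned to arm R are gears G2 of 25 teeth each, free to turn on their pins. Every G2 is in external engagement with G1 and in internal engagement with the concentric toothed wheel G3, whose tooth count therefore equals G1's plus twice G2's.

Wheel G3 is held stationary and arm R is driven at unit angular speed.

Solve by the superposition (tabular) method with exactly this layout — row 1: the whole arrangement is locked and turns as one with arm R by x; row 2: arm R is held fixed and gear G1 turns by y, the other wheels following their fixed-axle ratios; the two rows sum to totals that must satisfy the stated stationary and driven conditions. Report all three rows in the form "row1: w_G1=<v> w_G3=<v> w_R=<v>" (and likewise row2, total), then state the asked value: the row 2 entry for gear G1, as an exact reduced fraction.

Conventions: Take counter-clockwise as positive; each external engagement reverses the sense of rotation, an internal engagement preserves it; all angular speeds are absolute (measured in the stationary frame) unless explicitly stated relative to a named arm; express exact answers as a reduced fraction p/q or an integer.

row1: w_G1=1 w_G3=1 w_R=1
row2: w_G1=9/4 w_G3=-1 w_R=0
total: w_G1=13/4 w_G3=0 w_R=1
asked value: 9/4

planetary set (40T centre, 25T on arm, 90T internal) — Willis relation
row 1 (train locked, turned with arm): all members turn x
superposition row 2 [arm held]: sun y, ring −(40/90)·y, arm 0
boundary: total ω_ring = x − (40/90)·y = 0 and total ω_arm = x = 1  ⇒  y = 9/4, x = 1
row 2 ring = −(40/90)·9/4 = -1
totals (row 1 + row 2): sun 1 + 9/4 = 13/4, ring 1 + (-1) = 0, arm 1 + 0 = 1
asked cell (row2, sun) = 9/4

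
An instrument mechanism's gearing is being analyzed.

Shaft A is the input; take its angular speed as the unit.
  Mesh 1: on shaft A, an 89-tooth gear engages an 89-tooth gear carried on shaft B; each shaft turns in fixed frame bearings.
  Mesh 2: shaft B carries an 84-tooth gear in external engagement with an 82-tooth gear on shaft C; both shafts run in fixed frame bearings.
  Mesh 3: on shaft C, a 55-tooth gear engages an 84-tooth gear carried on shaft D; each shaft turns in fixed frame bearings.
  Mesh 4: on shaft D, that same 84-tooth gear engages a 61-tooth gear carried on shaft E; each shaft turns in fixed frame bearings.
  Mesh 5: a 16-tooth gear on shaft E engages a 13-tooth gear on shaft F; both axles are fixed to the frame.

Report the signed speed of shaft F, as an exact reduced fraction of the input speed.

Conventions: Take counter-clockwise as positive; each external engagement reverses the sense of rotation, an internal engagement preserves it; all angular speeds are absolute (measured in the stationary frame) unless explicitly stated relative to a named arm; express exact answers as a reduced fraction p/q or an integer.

5-mesh fixed-axis compound train (all bearings frame-fixed)
mesh 1 [89T→89T]: |ω|/ω_in = 1×89/89 = 1, sense flips to −
mesh 2 [84T→82T]: |ω|/ω_in = 1×84/82 = 42/41, sense flips to +
mesh 3 [55T→84T]: |ω|/ω_in = (42/41)×55/84 = 55/82, sense flips to −
mesh 4 [84T→61T]: |ω|/ω_in = (55/82)×84/61 = 2310/2501, sense flips to +
mesh 5 [16T→13T]: |ω|/ω_in = (2310/2501)×16/13 = 36960/32513, sense flips to −
signed output speed (× input speed) = -36960/32513

-36960/32513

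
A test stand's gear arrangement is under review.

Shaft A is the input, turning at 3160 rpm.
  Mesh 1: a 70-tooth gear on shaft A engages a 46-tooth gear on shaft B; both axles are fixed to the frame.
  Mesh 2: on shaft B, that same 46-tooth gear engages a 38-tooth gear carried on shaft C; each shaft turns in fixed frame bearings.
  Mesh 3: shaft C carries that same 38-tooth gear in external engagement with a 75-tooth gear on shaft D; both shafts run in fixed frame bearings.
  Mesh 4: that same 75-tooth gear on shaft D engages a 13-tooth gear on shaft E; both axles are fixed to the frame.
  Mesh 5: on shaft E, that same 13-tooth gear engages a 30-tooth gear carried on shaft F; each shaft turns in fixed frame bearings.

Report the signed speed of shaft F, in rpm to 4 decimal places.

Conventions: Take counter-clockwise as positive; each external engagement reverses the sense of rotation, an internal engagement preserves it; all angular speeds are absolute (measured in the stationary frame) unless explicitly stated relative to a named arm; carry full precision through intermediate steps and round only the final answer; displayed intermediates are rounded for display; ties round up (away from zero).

5-mesh fixed-axis compound train (all bearings frame-fixed)
mesh 1 [70T→46T]: ω = 3160.0000×70/46 = 4808.6957 rpm, sense flips to −
mesh 2 [46T→38T]: ω = 4808.6957×46/38 = 5821.0526 rpm, sense flips to +
mesh 3 [38T→75T]: ω = 5821.0526×38/75 = 2949.3333 rpm, sense flips to −
mesh 4 [75T→13T]: ω = 2949.3333×75/13 = 17015.3846 rpm, sense flips to +
mesh 5 [13T→30T]: ω = 17015.3846×13/30 = 7373.3333 rpm, sense flips to −
signed output speed = -7373.3333 rpm

-7373.3333 rpm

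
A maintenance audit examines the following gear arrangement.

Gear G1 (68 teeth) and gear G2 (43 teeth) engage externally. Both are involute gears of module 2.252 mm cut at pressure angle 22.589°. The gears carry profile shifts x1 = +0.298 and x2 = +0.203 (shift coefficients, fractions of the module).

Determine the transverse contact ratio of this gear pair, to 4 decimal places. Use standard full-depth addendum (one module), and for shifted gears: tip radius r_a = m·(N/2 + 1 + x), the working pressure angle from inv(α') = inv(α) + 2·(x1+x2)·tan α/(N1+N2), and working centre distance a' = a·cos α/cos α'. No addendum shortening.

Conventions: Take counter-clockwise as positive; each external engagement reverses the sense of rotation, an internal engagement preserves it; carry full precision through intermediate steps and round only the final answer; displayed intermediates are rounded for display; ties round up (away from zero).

single-mesh involute tooth geometry (68T engaging 43T at module 2.252)
base radii: r_b1 = 70.694008, r_b2 = 44.703564
tip radii: r_a1 = 79.491096, r_a2 = 51.127156
inv(α') = inv(22.589°) + 2·(+0.298+0.203)·tan α/(68+43) = 0.02553772  ⇒  α' = 23.76268°
a' = a·cos α / cos α' = 124.9860·cos 22.589°/cos 23.76268° = 126.086932
action lengths: √(r_a1²−r_b1²) = 36.348200, √(r_a2²−r_b2²) = 24.810834
base pitch p_b = π·m·cos α = 6.532111
CR = (36.348200 + 24.810834 − 126.086932·sin 23.76268°)/6.532111 = 1.584846
contact ratio ≈ 1.5848

1.5848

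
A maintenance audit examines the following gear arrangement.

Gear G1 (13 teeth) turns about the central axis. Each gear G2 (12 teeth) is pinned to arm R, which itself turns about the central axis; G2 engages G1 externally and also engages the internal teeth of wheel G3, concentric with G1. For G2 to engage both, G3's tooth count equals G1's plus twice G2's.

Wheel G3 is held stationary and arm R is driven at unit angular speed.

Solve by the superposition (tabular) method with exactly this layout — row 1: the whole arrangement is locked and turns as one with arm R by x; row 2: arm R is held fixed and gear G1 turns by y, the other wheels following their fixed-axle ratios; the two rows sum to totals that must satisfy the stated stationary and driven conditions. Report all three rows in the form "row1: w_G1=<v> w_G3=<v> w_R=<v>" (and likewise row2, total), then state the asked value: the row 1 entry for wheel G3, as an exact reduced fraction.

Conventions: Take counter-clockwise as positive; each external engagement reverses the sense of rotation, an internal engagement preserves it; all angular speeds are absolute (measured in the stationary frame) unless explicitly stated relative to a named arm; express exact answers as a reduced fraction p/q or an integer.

class = planetary set [G3 = 13+2·12 = 37; Willis about the carrier]
row 1 — lock + rotate with arm: ω_sun = ω_ring = ω_arm = x
row 2: sun turns y, ring = −(13/37)·y, arm 0
boundary: total ω_ring = x − (13/37)·y = 0 and total ω_arm = x = 1  ⇒  y = 37/13, x = 1
row 2 ring = −(13/37)·37/13 = -1
totals (row 1 + row 2): sun 1 + 37/13 = 50/13, ring 1 + (-1) = 0, arm 1 + 0 = 1
asked cell (row1, ring) = 1

row1: w_G1=1 w_G3=1 w_R=1
row2: w_G1=37/13 w_G3=-1 w_R=0
total: w_G1=50/13 w_G3=0 w_R=1
asked value: 1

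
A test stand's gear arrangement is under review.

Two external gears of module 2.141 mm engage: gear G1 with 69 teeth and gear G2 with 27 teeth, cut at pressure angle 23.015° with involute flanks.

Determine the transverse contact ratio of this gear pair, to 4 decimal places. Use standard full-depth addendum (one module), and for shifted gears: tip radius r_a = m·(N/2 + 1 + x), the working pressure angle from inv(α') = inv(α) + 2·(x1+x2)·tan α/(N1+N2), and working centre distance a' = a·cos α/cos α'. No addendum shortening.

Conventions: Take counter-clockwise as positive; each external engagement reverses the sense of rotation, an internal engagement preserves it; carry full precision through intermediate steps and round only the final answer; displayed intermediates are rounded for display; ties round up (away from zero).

1.5839

recognized (one external pair, fixed centres): single-mesh tooth geometry, m = 2.141, N1 = 69, N2 = 27
base radii: r_b1 = 67.985073, r_b2 = 26.602854
tip radii: r_a1 = 76.005500, r_a2 = 31.044500
no profile shift: α' = α, a' = a
action lengths: √(r_a1²−r_b1²) = 33.983318, √(r_a2²−r_b2²) = 16.001535
base pitch p_b = π·m·cos α = 6.190765
CR = (33.983318 + 16.001535 − 102.768000·sin 23.01500°)/6.190765 = 1.583880
contact ratio ≈ 1.5839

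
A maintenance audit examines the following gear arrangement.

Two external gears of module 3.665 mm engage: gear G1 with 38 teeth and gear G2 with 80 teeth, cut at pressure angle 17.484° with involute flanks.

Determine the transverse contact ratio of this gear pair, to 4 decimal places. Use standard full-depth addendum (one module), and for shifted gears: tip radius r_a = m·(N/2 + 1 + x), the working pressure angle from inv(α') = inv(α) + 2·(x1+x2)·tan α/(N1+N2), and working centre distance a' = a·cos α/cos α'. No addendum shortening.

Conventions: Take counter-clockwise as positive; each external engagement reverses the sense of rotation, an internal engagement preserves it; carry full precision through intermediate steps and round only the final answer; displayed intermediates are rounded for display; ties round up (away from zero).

1.9186

topology: single-mesh involute geometry — m = 3.665, 38T/80T pair
base radii: r_b1 = 66.417925, r_b2 = 139.827210
tip radii: r_a1 = 73.300000, r_a2 = 150.265000
no profile shift: α' = α, a' = a
action lengths: √(r_a1²−r_b1²) = 31.008858, √(r_a2²−r_b2²) = 55.026553
base pitch p_b = π·m·cos α = 10.982003
CR = (31.008858 + 55.026553 − 216.235000·sin 17.48400°)/10.982003 = 1.918583
contact ratio ≈ 1.9186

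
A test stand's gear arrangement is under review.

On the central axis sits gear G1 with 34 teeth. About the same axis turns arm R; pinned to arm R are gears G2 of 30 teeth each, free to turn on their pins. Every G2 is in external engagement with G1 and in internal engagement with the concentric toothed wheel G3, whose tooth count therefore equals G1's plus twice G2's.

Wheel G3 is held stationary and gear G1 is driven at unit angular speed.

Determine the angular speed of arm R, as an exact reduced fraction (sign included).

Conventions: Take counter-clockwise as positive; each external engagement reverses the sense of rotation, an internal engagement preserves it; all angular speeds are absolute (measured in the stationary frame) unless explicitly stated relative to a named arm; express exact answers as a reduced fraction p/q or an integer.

17/64

topology: planetary set — G1 34T / G2 30T / G3 94T, arm = carrier (Willis)
ring teeth: 34 + 2·30 = 94
34(ω_sun−ω_arm) = −94(ω_ring−ω_arm),  ω_ring = 0, ω_sun = 1
34(1−ω_arm) = −94(0−ω_arm)  ⇒  128·ω_arm = 34  ⇒  ω_arm = 17/64
exact speed ratio = 17/64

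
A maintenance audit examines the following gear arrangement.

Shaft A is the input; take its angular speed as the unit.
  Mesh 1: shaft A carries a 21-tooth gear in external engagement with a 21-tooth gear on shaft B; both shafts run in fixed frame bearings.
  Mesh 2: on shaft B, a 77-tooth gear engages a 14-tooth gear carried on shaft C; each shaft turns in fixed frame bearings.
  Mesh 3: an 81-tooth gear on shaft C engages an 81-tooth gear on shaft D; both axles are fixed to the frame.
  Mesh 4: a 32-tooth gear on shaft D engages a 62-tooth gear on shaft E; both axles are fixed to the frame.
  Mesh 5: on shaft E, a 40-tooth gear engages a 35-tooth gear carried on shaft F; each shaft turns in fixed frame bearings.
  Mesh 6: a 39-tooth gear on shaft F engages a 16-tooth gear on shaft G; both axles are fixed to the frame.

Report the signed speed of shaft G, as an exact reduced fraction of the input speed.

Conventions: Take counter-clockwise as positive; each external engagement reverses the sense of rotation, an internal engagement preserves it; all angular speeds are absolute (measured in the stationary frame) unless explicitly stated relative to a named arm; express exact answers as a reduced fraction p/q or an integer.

6-mesh fixed-axis compound train (all bearings frame-fixed)
mesh 1 [21T→21T]: |ω|/ω_in = 1×21/21 = 1, sense flips to −
mesh 2 [77T→14T]: |ω|/ω_in = 1×77/14 = 11/2, sense flips to +
mesh 3 [81T→81T]: |ω|/ω_in = (11/2)×81/81 = 11/2, sense flips to −
mesh 4 [32T→62T]: |ω|/ω_in = (11/2)×32/62 = 88/31, sense flips to +
mesh 5 [40T→35T]: |ω|/ω_in = (88/31)×40/35 = 704/217, sense flips to −
mesh 6 [39T→16T]: |ω|/ω_in = (704/217)×39/16 = 1716/217, sense flips to +
signed output speed (× input speed) = 1716/217

1716/217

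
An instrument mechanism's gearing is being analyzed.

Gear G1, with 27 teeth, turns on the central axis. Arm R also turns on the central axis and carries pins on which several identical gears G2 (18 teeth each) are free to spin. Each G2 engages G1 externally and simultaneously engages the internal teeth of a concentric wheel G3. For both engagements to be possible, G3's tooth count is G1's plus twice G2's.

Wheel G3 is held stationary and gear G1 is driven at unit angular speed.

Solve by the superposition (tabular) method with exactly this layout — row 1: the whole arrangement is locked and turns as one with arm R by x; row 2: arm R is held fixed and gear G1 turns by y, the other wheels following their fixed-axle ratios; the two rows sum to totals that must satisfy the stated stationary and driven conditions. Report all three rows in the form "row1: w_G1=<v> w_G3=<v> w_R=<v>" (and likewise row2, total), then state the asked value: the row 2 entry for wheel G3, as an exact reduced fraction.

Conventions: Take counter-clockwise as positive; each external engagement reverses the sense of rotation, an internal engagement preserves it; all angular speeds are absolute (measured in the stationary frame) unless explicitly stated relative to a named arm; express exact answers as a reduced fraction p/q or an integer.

planetary set (27T centre, 18T on arm, 63T internal) — Willis relation
superposition row 1 [locked train]: every member turns x
row 2 — arm fixed, fixed-axis ratios: sun y, ring −(27/63)·y, arm 0
boundary: total ω_ring = x − (27/63)·y = 0 and total ω_sun = x + y = 1  ⇒  y = 7/10, x = 3/10
row 2 ring = −(27/63)·7/10 = -3/10
totals (row 1 + row 2): sun 3/10 + 7/10 = 1, ring 3/10 + (-3/10) = 0, arm 3/10 + 0 = 3/10
asked cell (row2, ring) = -3/10

row1: w_G1=3/10 w_G3=3/10 w_R=3/10
row2: w_G1=7/10 w_G3=-3/10 w_R=0
total: w_G1=1 w_G3=0 w_R=3/10
asked value: -3/10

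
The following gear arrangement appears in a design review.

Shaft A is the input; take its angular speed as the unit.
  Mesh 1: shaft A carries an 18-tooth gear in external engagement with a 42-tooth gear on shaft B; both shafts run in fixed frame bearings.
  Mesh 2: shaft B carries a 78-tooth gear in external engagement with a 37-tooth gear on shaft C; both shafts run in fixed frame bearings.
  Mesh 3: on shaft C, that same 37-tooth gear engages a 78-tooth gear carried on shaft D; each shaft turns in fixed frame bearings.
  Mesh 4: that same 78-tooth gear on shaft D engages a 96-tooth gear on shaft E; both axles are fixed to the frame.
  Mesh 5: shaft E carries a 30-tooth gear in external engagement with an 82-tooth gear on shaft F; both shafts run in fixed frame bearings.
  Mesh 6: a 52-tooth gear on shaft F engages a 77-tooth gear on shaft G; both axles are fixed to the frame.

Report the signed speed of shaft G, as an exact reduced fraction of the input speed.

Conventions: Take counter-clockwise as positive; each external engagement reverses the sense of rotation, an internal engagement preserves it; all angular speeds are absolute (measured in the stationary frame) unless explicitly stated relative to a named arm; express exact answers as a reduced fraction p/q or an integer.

7605/88396

6-mesh fixed-axis compound train (all bearings frame-fixed)
mesh 1 [18T→42T]: |ω|/ω_in = 1×18/42 = 3/7, sense flips to −
mesh 2 [78T→37T]: |ω|/ω_in = (3/7)×78/37 = 234/259, sense flips to +
mesh 3 [37T→78T]: |ω|/ω_in = (234/259)×37/78 = 3/7, sense flips to −
mesh 4 [78T→96T]: |ω|/ω_in = (3/7)×78/96 = 39/112, sense flips to +
mesh 5 [30T→82T]: |ω|/ω_in = (39/112)×30/82 = 585/4592, sense flips to −
mesh 6 [52T→77T]: |ω|/ω_in = (585/4592)×52/77 = 7605/88396, sense flips to +
signed output speed (× input speed) = 7605/88396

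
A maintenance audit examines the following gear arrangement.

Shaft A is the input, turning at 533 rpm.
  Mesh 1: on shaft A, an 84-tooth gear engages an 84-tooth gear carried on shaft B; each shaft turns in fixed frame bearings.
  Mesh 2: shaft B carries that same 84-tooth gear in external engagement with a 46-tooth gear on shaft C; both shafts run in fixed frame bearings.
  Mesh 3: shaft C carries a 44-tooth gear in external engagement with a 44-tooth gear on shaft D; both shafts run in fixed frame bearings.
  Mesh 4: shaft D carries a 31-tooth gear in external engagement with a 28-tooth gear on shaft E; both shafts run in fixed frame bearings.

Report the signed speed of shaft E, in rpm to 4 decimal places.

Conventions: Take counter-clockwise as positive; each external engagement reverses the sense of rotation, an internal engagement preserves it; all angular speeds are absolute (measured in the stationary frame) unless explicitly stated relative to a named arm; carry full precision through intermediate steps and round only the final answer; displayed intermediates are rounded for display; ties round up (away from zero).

recognized (5 fixed axles, 4 meshes): fixed-axis compound train
mesh 1 [84T→84T]: ω = 533.0000×84/84 = 533.0000 rpm, sense flips to −
mesh 2 [84T→46T]: ω = 533.0000×84/46 = 973.3043 rpm, sense flips to +
mesh 3 [44T→44T]: ω = 973.3043×44/44 = 973.3043 rpm, sense flips to −
mesh 4 [31T→28T]: ω = 973.3043×31/28 = 1077.5870 rpm, sense flips to +
signed output speed = +1077.5870 rpm

+1077.5870 rpm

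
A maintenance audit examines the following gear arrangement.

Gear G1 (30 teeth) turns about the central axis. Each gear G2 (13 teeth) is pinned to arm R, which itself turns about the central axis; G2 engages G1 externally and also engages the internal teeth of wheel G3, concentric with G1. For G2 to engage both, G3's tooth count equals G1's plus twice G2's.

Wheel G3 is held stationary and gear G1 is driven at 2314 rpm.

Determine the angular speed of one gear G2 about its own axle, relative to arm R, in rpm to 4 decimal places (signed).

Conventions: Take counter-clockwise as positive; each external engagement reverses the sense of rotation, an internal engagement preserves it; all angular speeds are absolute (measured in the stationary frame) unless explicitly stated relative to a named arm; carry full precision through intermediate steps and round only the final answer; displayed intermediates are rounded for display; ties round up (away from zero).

-3477.2093 rpm

recognized (axles ride arm R): planetary set, 30/13/56 teeth
normalise by the input: solve with ω_sun = 1, then scale by 2314 rpm
ring teeth: 30 + 2·13 = 56
30(ω_sun−ω_arm) = −56(ω_ring−ω_arm),  ω_ring = 0, ω_sun = 1
30(1−ω_arm) = −56(0−ω_arm)  ⇒  86·ω_arm = 30  ⇒  ω_arm = 15/43
sun–planet mesh: 30·(1−15/43) = −13·(ω_p−ω_arm)  ⇒  ω_p−ω_arm = -840/559
scale: ω_p−ω_arm = -840/559 × 2314 rpm = -3477.2093 rpm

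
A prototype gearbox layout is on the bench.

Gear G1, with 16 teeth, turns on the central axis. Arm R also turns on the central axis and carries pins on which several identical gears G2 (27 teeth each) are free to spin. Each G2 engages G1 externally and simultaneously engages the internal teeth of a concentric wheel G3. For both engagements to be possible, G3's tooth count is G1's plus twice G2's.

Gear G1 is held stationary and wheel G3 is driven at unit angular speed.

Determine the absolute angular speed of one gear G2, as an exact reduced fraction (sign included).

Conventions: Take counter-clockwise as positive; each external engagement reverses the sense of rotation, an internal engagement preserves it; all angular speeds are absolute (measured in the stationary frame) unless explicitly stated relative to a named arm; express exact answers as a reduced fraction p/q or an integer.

recognized (axles ride arm R): planetary set, 16/27/70 teeth
ring teeth: 16 + 2·27 = 70
16(ω_sun−ω_arm) = −70(ω_ring−ω_arm),  ω_sun = 0, ω_ring = 1
16(0−ω_arm) = −70(1−ω_arm)  ⇒  86·ω_arm = 70  ⇒  ω_arm = 35/43
sun–planet mesh: 16·(0−35/43) = −27·(ω_p−ω_arm)  ⇒  ω_p−ω_arm = 560/1161
ω_p = 35/43 + 560/1161 = 35/27
exact speed ratio = 35/27

35/27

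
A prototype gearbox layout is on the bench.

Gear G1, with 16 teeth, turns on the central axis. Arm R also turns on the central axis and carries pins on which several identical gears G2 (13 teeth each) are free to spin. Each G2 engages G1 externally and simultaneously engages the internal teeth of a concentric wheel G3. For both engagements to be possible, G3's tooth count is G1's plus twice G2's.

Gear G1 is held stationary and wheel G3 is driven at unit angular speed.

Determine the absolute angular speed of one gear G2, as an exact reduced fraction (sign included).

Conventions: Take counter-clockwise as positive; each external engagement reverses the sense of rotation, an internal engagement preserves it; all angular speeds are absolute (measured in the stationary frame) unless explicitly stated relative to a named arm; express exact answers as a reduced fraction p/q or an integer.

planetary set (16T centre, 13T on arm, 42T internal) — Willis relation
ring teeth: 16 + 2·13 = 42
16(ω_sun−ω_arm) = −42(ω_ring−ω_arm),  ω_sun = 0, ω_ring = 1
16(0−ω_arm) = −42(1−ω_arm)  ⇒  58·ω_arm = 42  ⇒  ω_arm = 21/29
sun–planet mesh: 16·(0−21/29) = −13·(ω_p−ω_arm)  ⇒  ω_p−ω_arm = 336/377
ω_p = 21/29 + 336/377 = 21/13
exact speed ratio = 21/13

21/13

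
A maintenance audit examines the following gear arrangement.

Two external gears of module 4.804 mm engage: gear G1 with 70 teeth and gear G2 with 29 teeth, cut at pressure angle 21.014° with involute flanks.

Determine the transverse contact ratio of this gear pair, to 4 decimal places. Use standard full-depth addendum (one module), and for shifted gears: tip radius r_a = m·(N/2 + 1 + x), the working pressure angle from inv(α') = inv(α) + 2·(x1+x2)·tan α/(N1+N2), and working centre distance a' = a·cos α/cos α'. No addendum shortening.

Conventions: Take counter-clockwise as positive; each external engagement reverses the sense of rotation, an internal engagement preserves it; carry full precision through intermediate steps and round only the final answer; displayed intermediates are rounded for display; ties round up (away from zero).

1.6772

topology: single-mesh involute geometry — m = 4.804, 70T/29T pair
base radii: r_b1 = 156.957485, r_b2 = 65.025244
tip radii: r_a1 = 172.944000, r_a2 = 74.462000
no profile shift: α' = α, a' = a
action lengths: √(r_a1²−r_b1²) = 72.622139, √(r_a2²−r_b2²) = 36.280947
base pitch p_b = π·m·cos α = 14.088471
CR = (72.622139 + 36.280947 − 237.798000·sin 21.01400°)/14.088471 = 1.677234
contact ratio ≈ 1.6772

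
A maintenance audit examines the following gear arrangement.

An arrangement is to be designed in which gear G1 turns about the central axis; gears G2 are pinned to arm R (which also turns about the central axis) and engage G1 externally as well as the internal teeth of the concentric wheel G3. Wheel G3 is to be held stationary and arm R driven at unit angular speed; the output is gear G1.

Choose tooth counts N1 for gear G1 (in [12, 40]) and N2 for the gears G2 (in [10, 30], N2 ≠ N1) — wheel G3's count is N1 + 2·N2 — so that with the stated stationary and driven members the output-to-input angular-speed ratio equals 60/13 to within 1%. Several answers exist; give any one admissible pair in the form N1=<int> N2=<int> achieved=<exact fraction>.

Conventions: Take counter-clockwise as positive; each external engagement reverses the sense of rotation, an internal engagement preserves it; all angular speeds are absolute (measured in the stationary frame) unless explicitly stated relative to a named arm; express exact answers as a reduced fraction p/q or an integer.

design class (target 60/13): planetary set
Willis with ω_ring = 0: ω_sun/ω_arm = (N1+N3)/N1; set equal to 60/13  ⇒  N3/N1 = 60/13 − 1 = 47/13
N3 = N1 + 2·N2  ⇒  N2/N1 = (N3/N1 − 1)/2 = (47/13 − 1)/2 = 17/13
smallest multiple with N1 ≥ 12 and N2 ≥ 10: k = 1  ⇒  N1 = 1·13 = 13, N2 = 1·17 = 17 (N1 ≤ 40, N2 ≤ 30, N2 ≠ N1 ✓), N3 = 13 + 2·17 = 47
check: (N1+N3)/N1 with N1 = 13, N3 = 47 gives 60/13; |achieved − target| = 0 ≤ 3/65 ✓

N1=13 N2=17 achieved=60/13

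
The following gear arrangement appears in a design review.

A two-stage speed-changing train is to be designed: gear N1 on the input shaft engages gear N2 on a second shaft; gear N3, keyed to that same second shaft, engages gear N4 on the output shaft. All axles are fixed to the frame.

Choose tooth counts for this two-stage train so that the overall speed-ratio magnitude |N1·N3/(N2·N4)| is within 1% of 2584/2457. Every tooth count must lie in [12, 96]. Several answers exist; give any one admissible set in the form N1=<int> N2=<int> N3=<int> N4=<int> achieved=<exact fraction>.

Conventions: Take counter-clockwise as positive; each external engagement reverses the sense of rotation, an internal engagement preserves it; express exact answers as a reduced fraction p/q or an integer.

N1=34 N2=27 N3=76 N4=91 achieved=2584/2457

design class (target 2584/2457): fixed-axis compound train
target = 2584/2457 in lowest terms: an exact hit needs N1·N3 = k·2584 and N2·N4 = k·2457 for one integer k, every count in [12, 96]; additionally prefer no 1:1 stage (N1 ≠ N2, N3 ≠ N4)
k = 1: N1·N3 = 2584 = 34·76, N2·N4 = 2457 = 27·91
achieved = 34·76/(27·91) = 2584/2457; |achieved − target| = 0 ≤ 646/61425 ✓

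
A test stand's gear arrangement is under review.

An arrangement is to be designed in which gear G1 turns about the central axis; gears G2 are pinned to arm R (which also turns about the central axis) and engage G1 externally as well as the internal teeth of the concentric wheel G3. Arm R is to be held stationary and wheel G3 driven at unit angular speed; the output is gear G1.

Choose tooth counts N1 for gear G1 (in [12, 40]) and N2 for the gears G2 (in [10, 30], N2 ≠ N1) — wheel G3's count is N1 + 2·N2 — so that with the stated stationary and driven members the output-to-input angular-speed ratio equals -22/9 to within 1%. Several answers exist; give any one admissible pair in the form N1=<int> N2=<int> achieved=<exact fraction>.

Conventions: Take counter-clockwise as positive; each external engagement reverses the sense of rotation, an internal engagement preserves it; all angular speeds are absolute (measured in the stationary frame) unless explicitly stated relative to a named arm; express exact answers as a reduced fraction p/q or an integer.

topology: planetary set — design target -22/9, arm = carrier (Willis)
Willis with ω_arm = 0: ω_sun/ω_ring = −N3/N1; set equal to -22/9  ⇒  N3/N1 = −(-22/9) = 22/9
N3 = N1 + 2·N2  ⇒  N2/N1 = (N3/N1 − 1)/2 = (22/9 − 1)/2 = 13/18
smallest multiple with N1 ≥ 12 and N2 ≥ 10: k = 1  ⇒  N1 = 1·18 = 18, N2 = 1·13 = 13 (N1 ≤ 40, N2 ≤ 30, N2 ≠ N1 ✓), N3 = 18 + 2·13 = 44
check: −N3/N1 with N1 = 18, N3 = 44 gives -22/9; |achieved − target| = 0 ≤ 11/450 ✓

N1=18 N2=13 achieved=-22/9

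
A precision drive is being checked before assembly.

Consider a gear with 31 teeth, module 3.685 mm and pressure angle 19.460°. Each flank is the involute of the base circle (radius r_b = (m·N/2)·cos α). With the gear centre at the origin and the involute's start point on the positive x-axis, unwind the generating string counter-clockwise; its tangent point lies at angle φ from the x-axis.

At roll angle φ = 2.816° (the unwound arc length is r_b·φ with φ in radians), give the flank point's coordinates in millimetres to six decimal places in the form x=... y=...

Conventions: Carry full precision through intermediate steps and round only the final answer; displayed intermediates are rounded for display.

x=53.919629 y=0.002131

topology: single-mesh involute geometry — m = 3.685, N = 31
pitch radius r_p = m·N/2 = 3.685·31/2 = 57.117500
base radius r_b = r_p·cos α = 57.117500·cos 19.460° = 53.854623
roll angle φ = 2.816° = 0.04914847 rad
x = r_b·(cos φ + φ·sin φ) = 53.919629
y = r_b·(sin φ − φ·cos φ) = 0.002131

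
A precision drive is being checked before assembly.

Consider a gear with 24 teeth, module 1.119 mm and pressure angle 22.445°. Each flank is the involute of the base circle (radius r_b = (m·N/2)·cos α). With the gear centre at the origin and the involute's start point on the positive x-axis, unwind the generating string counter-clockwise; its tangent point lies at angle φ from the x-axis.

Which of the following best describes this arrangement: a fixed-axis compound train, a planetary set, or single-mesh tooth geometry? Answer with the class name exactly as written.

class = single-mesh tooth geometry [base-circle involute, m = 1.119, 24T]
classification: single-mesh tooth geometry

single-mesh tooth geometry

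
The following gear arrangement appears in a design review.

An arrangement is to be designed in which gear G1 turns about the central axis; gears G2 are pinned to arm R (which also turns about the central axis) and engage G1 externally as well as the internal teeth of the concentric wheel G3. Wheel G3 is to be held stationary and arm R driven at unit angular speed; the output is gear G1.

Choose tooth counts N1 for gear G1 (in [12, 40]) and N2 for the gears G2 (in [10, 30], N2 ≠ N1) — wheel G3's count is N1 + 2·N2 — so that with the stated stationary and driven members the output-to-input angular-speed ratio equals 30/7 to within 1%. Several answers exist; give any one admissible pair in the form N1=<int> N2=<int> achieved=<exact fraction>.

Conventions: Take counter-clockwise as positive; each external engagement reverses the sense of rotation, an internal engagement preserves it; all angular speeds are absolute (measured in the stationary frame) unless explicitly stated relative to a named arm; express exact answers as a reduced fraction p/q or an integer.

N1=14 N2=16 achieved=30/7

class = planetary set [ratio 30/7 wanted; Willis about the carrier]
Willis with ω_ring = 0: ω_sun/ω_arm = (N1+N3)/N1; set equal to 30/7  ⇒  N3/N1 = 30/7 − 1 = 23/7
N3 = N1 + 2·N2  ⇒  N2/N1 = (N3/N1 − 1)/2 = (23/7 − 1)/2 = 8/7
smallest multiple with N1 ≥ 12 and N2 ≥ 10: k = 2  ⇒  N1 = 2·7 = 14, N2 = 2·8 = 16 (N1 ≤ 40, N2 ≤ 30, N2 ≠ N1 ✓), N3 = 14 + 2·16 = 46
check: (N1+N3)/N1 with N1 = 14, N3 = 46 gives 30/7; |achieved − target| = 0 ≤ 3/70 ✓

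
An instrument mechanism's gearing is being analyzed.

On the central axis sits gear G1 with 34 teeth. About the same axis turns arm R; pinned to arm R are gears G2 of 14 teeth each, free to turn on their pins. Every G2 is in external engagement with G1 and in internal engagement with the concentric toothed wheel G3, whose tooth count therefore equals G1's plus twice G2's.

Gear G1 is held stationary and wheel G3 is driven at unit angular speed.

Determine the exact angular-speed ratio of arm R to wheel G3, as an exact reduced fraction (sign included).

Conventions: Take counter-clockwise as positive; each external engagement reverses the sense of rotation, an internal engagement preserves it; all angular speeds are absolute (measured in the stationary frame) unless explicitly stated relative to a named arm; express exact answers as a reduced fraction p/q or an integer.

planetary set (34T centre, 14T on arm, 62T internal) — Willis relation
ring teeth: 34 + 2·14 = 62
34(ω_sun−ω_arm) = −62(ω_ring−ω_arm),  ω_sun = 0, ω_ring = 1
34(0−ω_arm) = −62(1−ω_arm)  ⇒  96·ω_arm = 62  ⇒  ω_arm = 31/48
ω_out/ω_in = 31/48

31/48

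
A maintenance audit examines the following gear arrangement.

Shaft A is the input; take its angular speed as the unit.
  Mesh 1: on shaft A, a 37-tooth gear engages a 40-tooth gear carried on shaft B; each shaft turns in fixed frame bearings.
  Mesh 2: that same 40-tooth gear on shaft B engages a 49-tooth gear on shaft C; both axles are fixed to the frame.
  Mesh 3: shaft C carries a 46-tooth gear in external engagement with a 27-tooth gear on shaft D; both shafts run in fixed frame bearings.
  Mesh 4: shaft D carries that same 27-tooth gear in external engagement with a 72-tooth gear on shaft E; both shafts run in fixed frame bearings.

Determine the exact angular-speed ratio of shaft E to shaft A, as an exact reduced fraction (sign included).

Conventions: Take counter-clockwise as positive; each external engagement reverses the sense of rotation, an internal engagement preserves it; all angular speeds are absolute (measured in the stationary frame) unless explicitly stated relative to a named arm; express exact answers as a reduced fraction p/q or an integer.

851/1764

class = fixed-axis compound train [4 meshes; 4 ratios multiply, 4 sense flips]
mesh 1 [37T→40T]: running ratio 37/40, sense −
mesh 2 [40T→49T]: running ratio 37/49, sense +
mesh 3 [46T→27T]: running ratio 1702/1323, sense −
mesh 4 [27T→72T]: running ratio 851/1764, sense +
ω_out/ω_in = 851/1764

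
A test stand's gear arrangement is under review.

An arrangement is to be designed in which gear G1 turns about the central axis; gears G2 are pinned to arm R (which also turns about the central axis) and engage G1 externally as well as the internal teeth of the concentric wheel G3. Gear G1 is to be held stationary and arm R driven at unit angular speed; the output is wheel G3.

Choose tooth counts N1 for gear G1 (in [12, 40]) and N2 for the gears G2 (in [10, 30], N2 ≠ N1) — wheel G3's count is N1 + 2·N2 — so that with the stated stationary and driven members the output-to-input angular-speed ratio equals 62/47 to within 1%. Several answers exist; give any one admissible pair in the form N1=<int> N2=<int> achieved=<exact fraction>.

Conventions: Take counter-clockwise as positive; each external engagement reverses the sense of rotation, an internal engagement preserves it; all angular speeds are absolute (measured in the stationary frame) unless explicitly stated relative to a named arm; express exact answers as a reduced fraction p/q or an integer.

N1=15 N2=16 achieved=62/47

design class (target 62/47): planetary set
Willis with ω_sun = 0: ω_ring/ω_arm = (N1+N3)/N3; set equal to 62/47  ⇒  N3/N1 = 1/(62/47 − 1) = 47/15
N3 = N1 + 2·N2  ⇒  N2/N1 = (N3/N1 − 1)/2 = (47/15 − 1)/2 = 16/15
smallest multiple with N1 ≥ 12 and N2 ≥ 10: k = 1  ⇒  N1 = 1·15 = 15, N2 = 1·16 = 16 (N1 ≤ 40, N2 ≤ 30, N2 ≠ N1 ✓), N3 = 15 + 2·16 = 47
check: (N1+N3)/N3 with N1 = 15, N3 = 47 gives 62/47; |achieved − target| = 0 ≤ 31/2350 ✓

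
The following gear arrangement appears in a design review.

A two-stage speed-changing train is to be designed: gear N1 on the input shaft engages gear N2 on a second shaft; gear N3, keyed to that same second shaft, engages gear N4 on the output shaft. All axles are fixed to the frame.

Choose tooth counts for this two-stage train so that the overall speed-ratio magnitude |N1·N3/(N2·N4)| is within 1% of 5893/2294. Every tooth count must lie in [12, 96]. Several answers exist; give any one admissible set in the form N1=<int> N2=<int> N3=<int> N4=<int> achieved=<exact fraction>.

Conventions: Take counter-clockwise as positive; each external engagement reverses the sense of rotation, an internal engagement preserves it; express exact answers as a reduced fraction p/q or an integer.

design class (target 5893/2294): fixed-axis compound train
target = 5893/2294 in lowest terms: an exact hit needs N1·N3 = k·5893 and N2·N4 = k·2294 for one integer k, every count in [12, 96]; additionally prefer no 1:1 stage (N1 ≠ N2, N3 ≠ N4)
k = 1: N1·N3 = 5893 = 71·83, N2·N4 = 2294 = 31·74
achieved = 71·83/(31·74) = 5893/2294; |achieved − target| = 0 ≤ 5893/229400 ✓

N1=71 N2=31 N3=83 N4=74 achieved=5893/2294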